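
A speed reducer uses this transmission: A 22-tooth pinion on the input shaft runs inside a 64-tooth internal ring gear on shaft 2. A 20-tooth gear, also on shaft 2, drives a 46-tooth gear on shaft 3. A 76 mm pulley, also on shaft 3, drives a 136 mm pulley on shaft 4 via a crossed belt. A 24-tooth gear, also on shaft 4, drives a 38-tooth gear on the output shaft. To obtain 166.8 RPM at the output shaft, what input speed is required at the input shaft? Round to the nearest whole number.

3162 RPM

Overall ratio R = 2.9091 × 2.3 × 1.7895 × 1.5833 = 18.958.
Required input speed = output speed × R = 166.8 × 18.958 = 3162.1 RPM.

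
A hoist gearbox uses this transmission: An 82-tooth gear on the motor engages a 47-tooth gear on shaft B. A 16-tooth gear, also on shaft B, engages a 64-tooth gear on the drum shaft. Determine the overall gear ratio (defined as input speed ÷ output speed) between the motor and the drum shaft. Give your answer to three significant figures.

2.29

Each stage contributes driven/driver: gear mesh 47/82 = 0.57317, gear mesh 64/16 = 4.
Overall: 0.57317 × 4 = 2.2927.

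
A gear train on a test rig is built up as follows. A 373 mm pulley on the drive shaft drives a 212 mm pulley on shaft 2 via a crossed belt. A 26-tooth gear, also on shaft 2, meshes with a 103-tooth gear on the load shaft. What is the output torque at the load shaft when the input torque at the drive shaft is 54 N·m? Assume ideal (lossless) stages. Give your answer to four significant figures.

belt 212/373 = 0.56836 → τ = 54·0.56836 = 30.692 N·m
gear mesh 103/26 = 3.9615 → τ = 30.692·3.9615 = 121.59 N·m

121.6 N·m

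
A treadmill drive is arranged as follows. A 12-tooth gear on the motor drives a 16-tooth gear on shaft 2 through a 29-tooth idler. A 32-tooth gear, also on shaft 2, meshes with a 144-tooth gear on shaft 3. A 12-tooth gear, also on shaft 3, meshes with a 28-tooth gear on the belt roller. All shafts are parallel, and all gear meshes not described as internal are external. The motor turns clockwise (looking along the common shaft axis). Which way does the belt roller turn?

the motor → shaft 2: driver → idler → driven is 2 external meshes, 2 reversals → CW.
shaft 2 → shaft 3: external mesh, 1 reversal → CCW.
shaft 3 → the belt roller: external mesh, 1 reversal → CW.
4 reversals in total — an even number — so the belt roller turns the same way as the motor.

clockwise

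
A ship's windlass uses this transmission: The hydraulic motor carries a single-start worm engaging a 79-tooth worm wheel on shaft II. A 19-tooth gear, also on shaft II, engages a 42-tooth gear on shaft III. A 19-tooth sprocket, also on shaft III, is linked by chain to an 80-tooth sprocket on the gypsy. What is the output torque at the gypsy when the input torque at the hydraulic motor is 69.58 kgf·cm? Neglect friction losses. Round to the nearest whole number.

After the worm (79/1): 69.58 × 79 = 5496.8 kgf·cm
After the gear mesh (42/19): 5496.8 × 2.2105 = 12151 kgf·cm
After the chain (80/19): 12151 × 4.2105 = 51162 kgf·cm

51162 kgf·cm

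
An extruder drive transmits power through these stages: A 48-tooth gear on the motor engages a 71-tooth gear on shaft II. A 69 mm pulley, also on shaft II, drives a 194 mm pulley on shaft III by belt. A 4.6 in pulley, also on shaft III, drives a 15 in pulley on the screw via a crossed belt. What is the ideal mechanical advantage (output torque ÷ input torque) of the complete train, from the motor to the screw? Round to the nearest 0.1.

13.6

Each stage contributes driven/driver: gear mesh 71/48 = 1.4792, belt 194/69 = 2.8116, belt 15/4.6 = 3.2609.
Overall: 1.4792 × 2.8116 × 3.2609 = 13.561.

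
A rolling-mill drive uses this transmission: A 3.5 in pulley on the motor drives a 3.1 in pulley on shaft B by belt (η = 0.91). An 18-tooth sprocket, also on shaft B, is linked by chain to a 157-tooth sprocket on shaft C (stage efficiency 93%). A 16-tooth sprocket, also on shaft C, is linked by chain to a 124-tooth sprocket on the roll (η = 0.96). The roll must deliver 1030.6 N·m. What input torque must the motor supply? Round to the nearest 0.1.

21.2 N·m

Overall ratio R = 0.88571 × 8.7222 × 7.75 = 59.872; overall efficiency η = 0.91 × 0.93 × 0.96 = 0.8124.
Input torque = output torque / (R × η) = 1030.6 / (59.872 × 0.8124) = 21.187 N·m.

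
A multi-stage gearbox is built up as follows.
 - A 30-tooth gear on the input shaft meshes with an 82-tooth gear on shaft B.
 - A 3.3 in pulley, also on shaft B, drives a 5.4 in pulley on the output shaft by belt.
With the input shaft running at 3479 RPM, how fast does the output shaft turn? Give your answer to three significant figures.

the input shaft → shaft B (gear mesh, 82/30): 3479 ÷ 2.7333 = 1272.8 RPM
shaft B → the output shaft (belt, 5.4/3.3): 1272.8 ÷ 1.6364 = 777.83 RPM

778 RPM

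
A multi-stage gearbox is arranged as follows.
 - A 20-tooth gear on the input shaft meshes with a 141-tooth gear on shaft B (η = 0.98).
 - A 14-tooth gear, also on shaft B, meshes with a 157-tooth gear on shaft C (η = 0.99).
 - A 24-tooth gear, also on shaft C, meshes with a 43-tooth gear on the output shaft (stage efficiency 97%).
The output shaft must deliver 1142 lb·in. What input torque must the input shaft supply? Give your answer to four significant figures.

Overall ratio R = 7.05 × 11.214 × 1.7917 = 141.65; overall efficiency η = 0.98 × 0.99 × 0.97 = 0.9411.
Input torque = output torque / (R × η) = 1142 / (141.65 × 0.9411) = 8.5667 lb·in.

8.567 lb·in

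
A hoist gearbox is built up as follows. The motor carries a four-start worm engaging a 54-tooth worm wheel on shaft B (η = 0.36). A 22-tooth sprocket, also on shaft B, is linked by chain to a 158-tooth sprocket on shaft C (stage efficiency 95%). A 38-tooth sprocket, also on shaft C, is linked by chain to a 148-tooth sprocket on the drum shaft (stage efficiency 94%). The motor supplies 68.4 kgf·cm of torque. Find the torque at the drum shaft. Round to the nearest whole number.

Worm: ratio = 54/4 = 13.5; torque at shaft B = 68.4 × 13.5 × 0.36 = 332.42 kgf·cm.
Chain: ratio = 158/22 = 7.1818; torque at shaft C = 332.42 × 7.1818 × 0.95 = 2268 kgf·cm.
Chain: ratio = 148/38 = 3.8947; torque at the drum shaft = 2268 × 3.8947 × 0.94 = 8303.4 kgf·cm.

8303 kgf·cm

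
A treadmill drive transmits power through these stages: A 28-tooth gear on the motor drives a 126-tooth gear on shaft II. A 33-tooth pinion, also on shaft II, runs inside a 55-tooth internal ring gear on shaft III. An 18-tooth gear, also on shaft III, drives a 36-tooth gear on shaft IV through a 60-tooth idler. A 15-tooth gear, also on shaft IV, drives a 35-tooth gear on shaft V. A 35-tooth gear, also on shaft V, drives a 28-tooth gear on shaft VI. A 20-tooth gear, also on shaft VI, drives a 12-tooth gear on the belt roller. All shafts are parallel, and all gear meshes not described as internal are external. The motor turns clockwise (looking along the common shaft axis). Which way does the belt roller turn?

clockwise

the motor → shaft II: external mesh, 1 reversal → CCW.
shaft II → shaft III: internal mesh, same direction → CCW.
shaft III → shaft IV: driver → idler → driven is 2 external meshes, 2 reversals → CCW.
shaft IV → shaft V: external mesh, 1 reversal → CW.
shaft V → shaft VI: external mesh, 1 reversal → CCW.
shaft VI → the belt roller: external mesh, 1 reversal → CW.
6 reversals in total — an even number — so the belt roller turns the same way as the motor.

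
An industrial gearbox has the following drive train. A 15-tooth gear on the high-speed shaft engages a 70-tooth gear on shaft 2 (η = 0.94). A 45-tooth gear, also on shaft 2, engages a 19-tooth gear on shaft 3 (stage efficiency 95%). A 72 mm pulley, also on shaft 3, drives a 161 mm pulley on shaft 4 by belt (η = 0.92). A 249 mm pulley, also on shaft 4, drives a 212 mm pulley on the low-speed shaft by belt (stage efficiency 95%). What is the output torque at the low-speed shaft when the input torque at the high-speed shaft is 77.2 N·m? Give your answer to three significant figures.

226 N·m

After the gear mesh (70/15): 77.2 × 4.6667 × 0.94 = 338.65 N·m
After the gear mesh (19/45): 338.65 × 0.42222 × 0.95 = 135.84 N·m
After the belt (161/72): 135.84 × 2.2361 × 0.92 = 279.45 N·m
After the belt (212/249): 279.45 × 0.85141 × 0.95 = 226.03 N·m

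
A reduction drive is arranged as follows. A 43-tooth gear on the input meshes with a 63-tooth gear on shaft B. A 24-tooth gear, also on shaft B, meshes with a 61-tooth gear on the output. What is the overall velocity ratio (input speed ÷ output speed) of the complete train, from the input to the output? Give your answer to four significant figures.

3.724

Each stage contributes driven/driver: gear mesh 63/43 = 1.4651, gear mesh 61/24 = 2.5417.
Overall: 1.4651 × 2.5417 = 3.7238.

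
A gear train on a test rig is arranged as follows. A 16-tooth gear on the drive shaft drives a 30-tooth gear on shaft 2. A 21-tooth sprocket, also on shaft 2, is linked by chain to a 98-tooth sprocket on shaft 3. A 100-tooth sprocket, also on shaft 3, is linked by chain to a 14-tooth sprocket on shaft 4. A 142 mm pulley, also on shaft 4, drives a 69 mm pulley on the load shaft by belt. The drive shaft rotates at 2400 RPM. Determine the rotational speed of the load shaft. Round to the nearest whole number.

4032 RPM

Gear mesh: ratio = 30/16 = 1.875, so shaft 2 turns at 2400 / 1.875 = 1280 RPM.
Chain: ratio = 98/21 = 4.6667, so shaft 3 turns at 1280 / 4.6667 = 274.29 RPM.
Chain: ratio = 14/100 = 0.14, so shaft 4 turns at 274.29 / 0.14 = 1959.2 RPM.
Belt: ratio = 69/142 = 0.48592, so the load shaft turns at 1959.2 / 0.48592 = 4031.9 RPM.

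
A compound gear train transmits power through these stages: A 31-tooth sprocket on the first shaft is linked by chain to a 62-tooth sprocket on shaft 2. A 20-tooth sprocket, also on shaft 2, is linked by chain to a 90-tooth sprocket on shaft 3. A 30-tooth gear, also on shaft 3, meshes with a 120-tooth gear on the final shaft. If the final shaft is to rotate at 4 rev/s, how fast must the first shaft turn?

144 rev/s

Overall ratio R = 2 × 4.5 × 4 = 36.
Required input speed = output speed × R = 4 × 36 = 144 rev/s.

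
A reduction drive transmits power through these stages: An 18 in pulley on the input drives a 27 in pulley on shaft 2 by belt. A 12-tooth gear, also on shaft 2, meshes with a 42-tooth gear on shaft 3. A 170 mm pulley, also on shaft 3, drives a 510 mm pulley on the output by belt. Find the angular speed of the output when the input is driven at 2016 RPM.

Belt: ratio = 27/18 = 1.5, so shaft 2 turns at 2016 / 1.5 = 1344 RPM.
Gear mesh: ratio = 42/12 = 3.5, so shaft 3 turns at 1344 / 3.5 = 384 RPM.
Belt: ratio = 510/170 = 3, so the output turns at 384 / 3 = 128 RPM.

128 RPM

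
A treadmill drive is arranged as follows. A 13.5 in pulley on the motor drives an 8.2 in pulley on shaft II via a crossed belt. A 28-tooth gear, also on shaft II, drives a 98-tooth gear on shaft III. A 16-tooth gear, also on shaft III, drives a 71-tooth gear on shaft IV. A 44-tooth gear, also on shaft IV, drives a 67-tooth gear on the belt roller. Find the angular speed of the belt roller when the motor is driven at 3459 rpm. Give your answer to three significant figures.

241 rpm

Belt: ratio = 8.2/13.5 = 0.60741, so shaft II turns at 3459 / 0.60741 = 5694.7 rpm.
Gear mesh: ratio = 98/28 = 3.5, so shaft III turns at 5694.7 / 3.5 = 1627.1 rpm.
Gear mesh: ratio = 71/16 = 4.4375, so shaft IV turns at 1627.1 / 4.4375 = 366.66 rpm.
Gear mesh: ratio = 67/44 = 1.5227, so the belt roller turns at 366.66 / 1.5227 = 240.79 rpm.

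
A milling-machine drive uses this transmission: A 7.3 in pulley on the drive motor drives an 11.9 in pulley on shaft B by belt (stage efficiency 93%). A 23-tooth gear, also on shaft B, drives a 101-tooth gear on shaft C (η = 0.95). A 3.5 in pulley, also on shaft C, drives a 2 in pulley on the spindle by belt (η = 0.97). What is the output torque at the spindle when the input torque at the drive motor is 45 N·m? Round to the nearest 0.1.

157.8 N·m

After the belt (11.9/7.3): 45 × 1.6301 × 0.93 = 68.221 N·m
After the gear mesh (101/23): 68.221 × 4.3913 × 0.95 = 284.6 N·m
After the belt (2/3.5): 284.6 × 0.57143 × 0.97 = 157.75 N·m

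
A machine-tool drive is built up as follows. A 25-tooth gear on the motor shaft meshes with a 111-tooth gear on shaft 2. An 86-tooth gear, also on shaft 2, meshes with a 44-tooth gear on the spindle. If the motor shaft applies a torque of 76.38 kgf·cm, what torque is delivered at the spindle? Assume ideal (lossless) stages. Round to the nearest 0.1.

173.5 kgf·cm

gear mesh 111/25 = 4.44 → τ = 76.38·4.44 = 339.13 kgf·cm
gear mesh 44/86 = 0.51163 → τ = 339.13·0.51163 = 173.51 kgf·cm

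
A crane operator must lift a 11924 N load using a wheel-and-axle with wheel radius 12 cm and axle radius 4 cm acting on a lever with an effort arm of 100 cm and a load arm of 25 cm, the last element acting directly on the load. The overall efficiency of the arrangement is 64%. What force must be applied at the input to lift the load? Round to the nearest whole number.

1553 N

Wheel-and-axle MA = R/r = 12/4 = 3.
Lever MA = effort arm / load arm = 100/25 = 4.
Combined ideal MA = 3 × 4 = 12.
Actual MA = 12 × 0.64 = 7.68.
Effort = load / actual MA = 11924 / 7.68 = 1552.6 N.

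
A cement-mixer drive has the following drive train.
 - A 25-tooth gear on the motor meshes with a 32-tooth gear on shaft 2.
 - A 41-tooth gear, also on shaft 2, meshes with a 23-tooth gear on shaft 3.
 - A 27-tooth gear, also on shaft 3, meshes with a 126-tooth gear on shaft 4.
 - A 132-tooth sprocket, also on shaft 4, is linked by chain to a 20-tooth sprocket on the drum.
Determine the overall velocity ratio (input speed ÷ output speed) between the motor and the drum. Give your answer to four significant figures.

0.5077

Each stage contributes driven/driver: gear mesh 32/25 = 1.28, gear mesh 23/41 = 0.56098, gear mesh 126/27 = 4.6667, chain 20/132 = 0.15152.
Overall: 1.28 × 0.56098 × 4.6667 × 0.15152 = 0.50771.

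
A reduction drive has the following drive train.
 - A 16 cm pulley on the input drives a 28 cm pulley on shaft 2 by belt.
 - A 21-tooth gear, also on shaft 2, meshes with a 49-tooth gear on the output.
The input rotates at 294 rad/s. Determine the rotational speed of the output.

Belt: ratio = 28/16 = 1.75, so shaft 2 turns at 294 / 1.75 = 168 rad/s.
Gear mesh: ratio = 49/21 = 2.3333, so the output turns at 168 / 2.3333 = 72 rad/s.

72 rad/s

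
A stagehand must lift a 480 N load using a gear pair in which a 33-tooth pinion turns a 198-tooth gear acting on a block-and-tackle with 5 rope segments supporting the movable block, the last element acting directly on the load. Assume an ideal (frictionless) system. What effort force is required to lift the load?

Gear pair MA = 198/33 = 6.
Block-and-tackle MA = number of supporting rope parts = 5.
Combined ideal MA = 6 × 5 = 30.
Effort = load / MA = 480 / 30 = 16 N.

16 N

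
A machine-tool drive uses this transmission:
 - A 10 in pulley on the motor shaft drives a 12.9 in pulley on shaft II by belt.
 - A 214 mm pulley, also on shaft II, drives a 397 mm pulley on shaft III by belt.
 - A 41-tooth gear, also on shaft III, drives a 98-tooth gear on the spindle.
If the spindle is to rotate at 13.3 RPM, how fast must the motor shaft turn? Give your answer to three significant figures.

Overall ratio R = 1.29 × 1.8551 × 2.3902 = 5.7202.
Required input speed = output speed × R = 13.3 × 5.7202 = 76.078 RPM.

76.1 RPM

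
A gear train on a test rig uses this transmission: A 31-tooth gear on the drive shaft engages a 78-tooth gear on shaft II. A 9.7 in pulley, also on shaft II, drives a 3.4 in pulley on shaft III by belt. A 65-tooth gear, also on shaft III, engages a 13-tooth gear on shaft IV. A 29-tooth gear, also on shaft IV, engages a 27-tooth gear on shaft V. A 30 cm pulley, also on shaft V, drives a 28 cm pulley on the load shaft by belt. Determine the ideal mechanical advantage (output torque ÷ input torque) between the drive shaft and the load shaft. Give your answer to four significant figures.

0.1533

Each stage contributes driven/driver: gear mesh 78/31 = 2.5161, belt 3.4/9.7 = 0.35052, gear mesh 13/65 = 0.2, gear mesh 27/29 = 0.93103, belt 28/30 = 0.93333.
Overall: 2.5161 × 0.35052 × 0.2 × 0.93103 × 0.93333 = 0.15328.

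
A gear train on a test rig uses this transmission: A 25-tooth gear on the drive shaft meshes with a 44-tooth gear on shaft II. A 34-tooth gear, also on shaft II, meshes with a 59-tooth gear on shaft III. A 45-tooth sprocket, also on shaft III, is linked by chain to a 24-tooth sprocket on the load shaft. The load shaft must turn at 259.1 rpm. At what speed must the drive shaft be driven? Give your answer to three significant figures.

422 rpm

Overall ratio R = 1.76 × 1.7353 × 0.53333 = 1.6289.
Required input speed = output speed × R = 259.1 × 1.6289 = 422.04 rpm.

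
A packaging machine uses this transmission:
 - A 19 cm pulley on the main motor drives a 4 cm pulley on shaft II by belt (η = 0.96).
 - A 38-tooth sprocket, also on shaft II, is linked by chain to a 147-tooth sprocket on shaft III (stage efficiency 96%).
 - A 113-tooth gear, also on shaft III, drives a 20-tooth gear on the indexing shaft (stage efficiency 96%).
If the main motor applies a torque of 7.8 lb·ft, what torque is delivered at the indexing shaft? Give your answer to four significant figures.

belt 4/19 = 0.21053 → τ = 7.8·0.21053·0.96 = 1.5764 lb·ft
chain 147/38 = 3.8684 → τ = 1.5764·3.8684·0.96 = 5.8543 lb·ft
gear mesh 20/113 = 0.17699 → τ = 5.8543·0.17699·0.96 = 0.99472 lb·ft

0.9947 lb·ft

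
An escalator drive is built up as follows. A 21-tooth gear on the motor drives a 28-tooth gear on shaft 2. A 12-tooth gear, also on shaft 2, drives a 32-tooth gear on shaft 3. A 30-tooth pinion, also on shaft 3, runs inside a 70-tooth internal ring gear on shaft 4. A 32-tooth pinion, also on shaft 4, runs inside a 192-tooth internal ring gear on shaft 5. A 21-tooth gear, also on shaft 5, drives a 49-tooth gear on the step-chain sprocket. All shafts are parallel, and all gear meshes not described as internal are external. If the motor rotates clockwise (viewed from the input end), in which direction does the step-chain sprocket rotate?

the motor → shaft 2: external mesh, 1 reversal → CCW.
shaft 2 → shaft 3: external mesh, 1 reversal → CW.
shaft 3 → shaft 4: internal mesh, same direction → CW.
shaft 4 → shaft 5: internal mesh, same direction → CW.
shaft 5 → the step-chain sprocket: external mesh, 1 reversal → CCW.
3 reversals in total — an odd number — so the step-chain sprocket turns opposite to the motor.

counterclockwise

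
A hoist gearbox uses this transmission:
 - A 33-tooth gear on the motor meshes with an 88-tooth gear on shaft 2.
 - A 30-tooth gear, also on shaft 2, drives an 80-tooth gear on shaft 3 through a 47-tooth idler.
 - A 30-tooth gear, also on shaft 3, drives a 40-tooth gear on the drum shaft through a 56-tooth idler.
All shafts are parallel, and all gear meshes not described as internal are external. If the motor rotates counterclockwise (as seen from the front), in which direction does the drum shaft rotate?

clockwise

the motor → shaft 2: external mesh, 1 reversal → CW.
shaft 2 → shaft 3: driver → idler → driven is 2 external meshes, 2 reversals → CW.
shaft 3 → the drum shaft: driver → idler → driven is 2 external meshes, 2 reversals → CW.
5 reversals in total — an odd number — so the drum shaft turns opposite to the motor.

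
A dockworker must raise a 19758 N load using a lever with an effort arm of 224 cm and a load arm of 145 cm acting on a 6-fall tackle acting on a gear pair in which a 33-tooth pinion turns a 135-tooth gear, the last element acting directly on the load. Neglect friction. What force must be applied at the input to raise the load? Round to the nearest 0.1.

521.1 N

Lever MA = effort arm / load arm = 224/145 = 1.5448.
Block-and-tackle MA = number of supporting rope parts = 6.
Gear pair MA = 135/33 = 4.0909.
Combined ideal MA = 1.5448 × 6 × 4.0909 = 37.918.
Effort = load / MA = 19758 / 37.918 = 521.06 N.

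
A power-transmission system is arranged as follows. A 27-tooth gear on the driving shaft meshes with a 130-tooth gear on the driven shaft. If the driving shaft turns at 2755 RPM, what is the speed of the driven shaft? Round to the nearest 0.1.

572.2 RPM

Gear mesh: ratio = 130/27 = 4.8148, so the driven shaft turns at 2755 / 4.8148 = 572.19 RPM.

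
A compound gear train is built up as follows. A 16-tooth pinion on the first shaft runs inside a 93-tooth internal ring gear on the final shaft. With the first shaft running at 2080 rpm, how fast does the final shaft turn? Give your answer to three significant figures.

358 rpm

the first shaft → the final shaft (internal gear, 93/16): 2080 ÷ 5.8125 = 357.85 rpm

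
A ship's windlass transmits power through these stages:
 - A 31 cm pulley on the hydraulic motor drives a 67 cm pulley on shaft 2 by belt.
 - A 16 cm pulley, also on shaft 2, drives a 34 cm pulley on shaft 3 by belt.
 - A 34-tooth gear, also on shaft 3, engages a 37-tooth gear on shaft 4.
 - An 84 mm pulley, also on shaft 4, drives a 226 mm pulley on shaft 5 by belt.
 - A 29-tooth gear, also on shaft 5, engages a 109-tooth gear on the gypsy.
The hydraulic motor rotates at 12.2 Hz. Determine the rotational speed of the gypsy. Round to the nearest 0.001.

belt 67/31 = 2.1613 → 12.2/2.1613 = 5.6448 Hz
belt 34/16 = 2.125 → 5.6448/2.125 = 2.6564 Hz
gear mesh 37/34 = 1.0882 → 2.6564/1.0882 = 2.441 Hz
belt 226/84 = 2.6905 → 2.441/2.6905 = 0.90727 Hz
gear mesh 109/29 = 3.7586 → 0.90727/3.7586 = 0.24138 Hz

0.241 Hz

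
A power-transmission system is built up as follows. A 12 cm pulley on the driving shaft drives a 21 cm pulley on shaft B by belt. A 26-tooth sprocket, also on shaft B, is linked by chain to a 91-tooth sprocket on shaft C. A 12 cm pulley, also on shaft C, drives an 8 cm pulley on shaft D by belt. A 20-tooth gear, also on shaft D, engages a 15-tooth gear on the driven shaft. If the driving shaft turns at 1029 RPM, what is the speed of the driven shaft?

336 RPM

the driving shaft → shaft B (belt, 21/12): 1029 ÷ 1.75 = 588 RPM
shaft B → shaft C (chain, 91/26): 588 ÷ 3.5 = 168 RPM
shaft C → shaft D (belt, 8/12): 168 ÷ 0.66667 = 252 RPM
shaft D → the driven shaft (gear mesh, 15/20): 252 ÷ 0.75 = 336 RPM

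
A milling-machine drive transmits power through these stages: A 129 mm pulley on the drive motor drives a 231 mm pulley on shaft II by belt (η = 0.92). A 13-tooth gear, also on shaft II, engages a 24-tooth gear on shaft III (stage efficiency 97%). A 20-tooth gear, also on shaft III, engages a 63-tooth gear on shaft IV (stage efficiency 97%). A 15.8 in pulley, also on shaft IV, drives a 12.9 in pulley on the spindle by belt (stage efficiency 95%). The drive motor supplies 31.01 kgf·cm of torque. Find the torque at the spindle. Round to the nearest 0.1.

Belt: ratio = 231/129 = 1.7907; torque at shaft II = 31.01 × 1.7907 × 0.92 = 51.087 kgf·cm.
Gear mesh: ratio = 24/13 = 1.8462; torque at shaft III = 51.087 × 1.8462 × 0.97 = 91.485 kgf·cm.
Gear mesh: ratio = 63/20 = 3.15; torque at shaft IV = 91.485 × 3.15 × 0.97 = 279.53 kgf·cm.
Belt: ratio = 12.9/15.8 = 0.81646; torque at the spindle = 279.53 × 0.81646 × 0.95 = 216.82 kgf·cm.

216.8 kgf·cm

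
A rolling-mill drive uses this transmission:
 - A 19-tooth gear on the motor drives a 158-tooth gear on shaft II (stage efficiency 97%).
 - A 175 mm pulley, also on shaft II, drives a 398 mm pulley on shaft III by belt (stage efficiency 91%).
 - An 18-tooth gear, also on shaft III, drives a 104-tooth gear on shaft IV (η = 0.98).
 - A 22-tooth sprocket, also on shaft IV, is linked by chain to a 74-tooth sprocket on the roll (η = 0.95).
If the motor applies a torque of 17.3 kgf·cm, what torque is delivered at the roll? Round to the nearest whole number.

gear mesh 158/19 = 8.3158 → τ = 17.3·8.3158·0.97 = 139.55 kgf·cm
belt 398/175 = 2.2743 → τ = 139.55·2.2743·0.91 = 288.81 kgf·cm
gear mesh 104/18 = 5.7778 → τ = 288.81·5.7778·0.98 = 1635.3 kgf·cm
chain 74/22 = 3.3636 → τ = 1635.3·3.3636·0.95 = 5225.5 kgf·cm

5225 kgf·cm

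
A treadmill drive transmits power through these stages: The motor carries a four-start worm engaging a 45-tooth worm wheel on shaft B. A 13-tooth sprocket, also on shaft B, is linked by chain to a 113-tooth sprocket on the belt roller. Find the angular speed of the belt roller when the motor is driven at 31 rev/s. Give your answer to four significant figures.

worm 45/4 = 11.25 → 31/11.25 = 2.7556 rev/s
chain 113/13 = 8.6923 → 2.7556/8.6923 = 0.31701 rev/s

0.3170 rev/s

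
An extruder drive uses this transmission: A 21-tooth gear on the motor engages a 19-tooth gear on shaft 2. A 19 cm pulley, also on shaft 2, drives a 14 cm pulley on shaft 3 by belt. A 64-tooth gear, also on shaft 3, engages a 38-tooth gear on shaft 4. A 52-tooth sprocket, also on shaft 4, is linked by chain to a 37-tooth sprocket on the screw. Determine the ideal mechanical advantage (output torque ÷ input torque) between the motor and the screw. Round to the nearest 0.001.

Each stage contributes driven/driver: gear mesh 19/21 = 0.90476, belt 14/19 = 0.73684, gear mesh 38/64 = 0.59375, chain 37/52 = 0.71154.
Overall: 0.90476 × 0.73684 × 0.59375 × 0.71154 = 0.28165.

0.282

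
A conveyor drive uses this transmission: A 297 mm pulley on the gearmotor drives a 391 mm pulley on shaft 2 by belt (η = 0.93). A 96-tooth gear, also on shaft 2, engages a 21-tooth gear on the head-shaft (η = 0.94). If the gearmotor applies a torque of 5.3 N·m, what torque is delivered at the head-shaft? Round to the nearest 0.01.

1.33 N·m

belt 391/297 = 1.3165 → τ = 5.3·1.3165·0.93 = 6.489 N·m
gear mesh 21/96 = 0.21875 → τ = 6.489·0.21875·0.94 = 1.3343 N·m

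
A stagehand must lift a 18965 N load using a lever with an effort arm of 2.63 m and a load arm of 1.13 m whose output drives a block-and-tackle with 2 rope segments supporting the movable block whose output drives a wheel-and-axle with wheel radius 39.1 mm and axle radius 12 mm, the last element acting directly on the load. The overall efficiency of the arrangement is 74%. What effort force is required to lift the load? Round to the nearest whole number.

Lever MA = effort arm / load arm = 2.63/1.13 = 2.3274.
Block-and-tackle MA = number of supporting rope parts = 2.
Wheel-and-axle MA = R/r = 39.1/12 = 3.2583.
Combined ideal MA = 2.3274 × 2 × 3.2583 = 15.167.
Actual MA = 15.167 × 0.74 = 11.224.
Effort = load / actual MA = 18965 / 11.224 = 1689.7 N.

1690 N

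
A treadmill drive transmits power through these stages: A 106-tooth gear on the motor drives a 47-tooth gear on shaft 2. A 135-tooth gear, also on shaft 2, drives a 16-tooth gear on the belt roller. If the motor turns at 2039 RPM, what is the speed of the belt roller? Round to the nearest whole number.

38801 RPM

gear mesh 47/106 = 0.4434 → 2039/0.4434 = 4598.6 RPM
gear mesh 16/135 = 0.11852 → 4598.6/0.11852 = 38801 RPM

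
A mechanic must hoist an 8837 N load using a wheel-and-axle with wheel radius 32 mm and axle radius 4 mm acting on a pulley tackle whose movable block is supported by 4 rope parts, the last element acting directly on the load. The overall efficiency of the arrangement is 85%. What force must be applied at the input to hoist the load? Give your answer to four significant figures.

324.9 N

Wheel-and-axle MA = R/r = 32/4 = 8.
Block-and-tackle MA = number of supporting rope parts = 4.
Combined ideal MA = 8 × 4 = 32.
Actual MA = 32 × 0.85 = 27.2.
Effort = load / actual MA = 8837 / 27.2 = 324.89 N.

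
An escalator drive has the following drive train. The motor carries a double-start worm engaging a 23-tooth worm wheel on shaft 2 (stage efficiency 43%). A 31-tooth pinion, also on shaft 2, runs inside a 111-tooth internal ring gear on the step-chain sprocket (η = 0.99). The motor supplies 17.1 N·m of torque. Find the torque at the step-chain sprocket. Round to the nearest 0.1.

worm 23/2 = 11.5 → τ = 17.1·11.5·0.43 = 84.559 N·m
internal gear 111/31 = 3.5806 → τ = 84.559·3.5806·0.99 = 299.75 N·m

299.7 N·m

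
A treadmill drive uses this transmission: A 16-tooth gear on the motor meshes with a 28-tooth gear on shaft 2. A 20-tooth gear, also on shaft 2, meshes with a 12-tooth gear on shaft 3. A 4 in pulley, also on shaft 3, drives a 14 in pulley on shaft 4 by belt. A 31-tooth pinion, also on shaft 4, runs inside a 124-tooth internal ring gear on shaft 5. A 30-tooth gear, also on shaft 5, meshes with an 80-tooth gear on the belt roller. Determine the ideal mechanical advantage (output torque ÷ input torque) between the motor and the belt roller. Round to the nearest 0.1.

Each stage contributes driven/driver: gear mesh 28/16 = 1.75, gear mesh 12/20 = 0.6, belt 14/4 = 3.5, internal gear 124/31 = 4, gear mesh 80/30 = 2.6667.
Overall: 1.75 × 0.6 × 3.5 × 4 × 2.6667 = 39.2.

39.2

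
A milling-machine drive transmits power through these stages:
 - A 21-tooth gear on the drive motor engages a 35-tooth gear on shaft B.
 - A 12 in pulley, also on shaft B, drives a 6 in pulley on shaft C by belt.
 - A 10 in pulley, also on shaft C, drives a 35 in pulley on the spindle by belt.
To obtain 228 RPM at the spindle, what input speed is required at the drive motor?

Overall ratio R = 1.6667 × 0.5 × 3.5 = 2.9167.
Required input speed = output speed × R = 228 × 2.9167 = 665 RPM.

665 RPM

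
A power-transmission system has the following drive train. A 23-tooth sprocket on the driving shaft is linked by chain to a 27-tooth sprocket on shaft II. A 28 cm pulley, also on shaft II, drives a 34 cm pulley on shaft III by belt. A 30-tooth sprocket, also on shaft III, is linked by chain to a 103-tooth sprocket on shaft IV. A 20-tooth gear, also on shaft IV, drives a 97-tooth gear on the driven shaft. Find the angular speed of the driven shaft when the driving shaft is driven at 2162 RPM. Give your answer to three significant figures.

91.1 RPM

Chain: ratio = 27/23 = 1.1739, so shaft II turns at 2162 / 1.1739 = 1841.7 RPM.
Belt: ratio = 34/28 = 1.2143, so shaft III turns at 1841.7 / 1.2143 = 1516.7 RPM.
Chain: ratio = 103/30 = 3.4333, so shaft IV turns at 1516.7 / 3.4333 = 441.76 RPM.
Gear mesh: ratio = 97/20 = 4.85, so the driven shaft turns at 441.76 / 4.85 = 91.084 RPM.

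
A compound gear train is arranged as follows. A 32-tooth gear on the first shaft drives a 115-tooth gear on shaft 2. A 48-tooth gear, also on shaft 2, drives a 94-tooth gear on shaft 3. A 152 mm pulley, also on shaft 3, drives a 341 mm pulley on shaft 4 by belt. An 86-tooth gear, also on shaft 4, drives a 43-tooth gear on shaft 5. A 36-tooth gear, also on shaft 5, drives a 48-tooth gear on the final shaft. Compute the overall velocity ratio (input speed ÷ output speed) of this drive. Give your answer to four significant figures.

Each stage contributes driven/driver: gear mesh 115/32 = 3.5938, gear mesh 94/48 = 1.9583, belt 341/152 = 2.2434, gear mesh 43/86 = 0.5, gear mesh 48/36 = 1.3333.
Overall: 3.5938 × 1.9583 × 2.2434 × 0.5 × 1.3333 = 10.526.

10.53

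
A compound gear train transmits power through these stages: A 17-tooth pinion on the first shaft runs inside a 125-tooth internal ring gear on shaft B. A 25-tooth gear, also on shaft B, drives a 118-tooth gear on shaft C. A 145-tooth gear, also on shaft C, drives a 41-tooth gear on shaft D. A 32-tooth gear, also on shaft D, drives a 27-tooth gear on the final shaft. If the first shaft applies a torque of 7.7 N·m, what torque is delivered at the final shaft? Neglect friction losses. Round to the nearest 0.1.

63.8 N·m

After the internal gear (125/17): 7.7 × 7.3529 = 56.618 N·m
After the gear mesh (118/25): 56.618 × 4.72 = 267.24 N·m
After the gear mesh (41/145): 267.24 × 0.28276 = 75.563 N·m
After the gear mesh (27/32): 75.563 × 0.84375 = 63.756 N·m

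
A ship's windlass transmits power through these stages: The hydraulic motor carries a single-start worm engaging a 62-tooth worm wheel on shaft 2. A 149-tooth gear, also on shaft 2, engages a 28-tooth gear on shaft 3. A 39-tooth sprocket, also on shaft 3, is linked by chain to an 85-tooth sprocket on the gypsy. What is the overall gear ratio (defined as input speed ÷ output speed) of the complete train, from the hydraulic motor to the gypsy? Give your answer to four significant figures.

25.39

Each stage contributes driven/driver: worm 62/1 = 62, gear mesh 28/149 = 0.18792, chain 85/39 = 2.1795.
Overall: 62 × 0.18792 × 2.1795 = 25.393.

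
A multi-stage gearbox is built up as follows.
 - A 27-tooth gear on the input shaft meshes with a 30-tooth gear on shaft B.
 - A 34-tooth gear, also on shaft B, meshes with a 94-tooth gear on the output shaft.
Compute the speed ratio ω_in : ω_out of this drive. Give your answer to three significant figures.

3.07

Each stage contributes driven/driver: gear mesh 30/27 = 1.1111, gear mesh 94/34 = 2.7647.
Overall: 1.1111 × 2.7647 = 3.0719.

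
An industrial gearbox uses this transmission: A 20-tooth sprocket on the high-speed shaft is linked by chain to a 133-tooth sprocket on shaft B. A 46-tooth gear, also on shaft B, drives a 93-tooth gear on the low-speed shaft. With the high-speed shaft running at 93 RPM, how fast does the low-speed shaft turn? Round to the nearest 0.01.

6.92 RPM

the high-speed shaft → shaft B (chain, 133/20): 93 ÷ 6.65 = 13.985 RPM
shaft B → the low-speed shaft (gear mesh, 93/46): 13.985 ÷ 2.0217 = 6.9173 RPM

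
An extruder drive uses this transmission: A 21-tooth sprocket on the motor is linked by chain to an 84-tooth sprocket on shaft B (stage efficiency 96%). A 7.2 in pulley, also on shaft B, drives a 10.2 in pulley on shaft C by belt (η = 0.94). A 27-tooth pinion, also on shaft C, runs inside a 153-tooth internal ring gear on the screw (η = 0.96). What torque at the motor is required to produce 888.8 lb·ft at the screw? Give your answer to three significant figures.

32.0 lb·ft

Overall ratio R = 4 × 1.4167 × 5.6667 = 32.111; overall efficiency η = 0.96 × 0.94 × 0.96 = 0.8663.
Input torque = output torque / (R × η) = 888.8 / (32.111 × 0.8663) = 31.951 lb·ft.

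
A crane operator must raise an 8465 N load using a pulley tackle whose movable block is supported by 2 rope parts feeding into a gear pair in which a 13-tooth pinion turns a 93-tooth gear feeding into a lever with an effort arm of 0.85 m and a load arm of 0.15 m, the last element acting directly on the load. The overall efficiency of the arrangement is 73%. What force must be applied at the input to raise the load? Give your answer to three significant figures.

Block-and-tackle MA = number of supporting rope parts = 2.
Gear pair MA = 93/13 = 7.1538.
Lever MA = effort arm / load arm = 0.85/0.15 = 5.6667.
Combined ideal MA = 2 × 7.1538 × 5.6667 = 81.077.
Actual MA = 81.077 × 0.73 = 59.186.
Effort = load / actual MA = 8465 / 59.186 = 143.02 N.

143 N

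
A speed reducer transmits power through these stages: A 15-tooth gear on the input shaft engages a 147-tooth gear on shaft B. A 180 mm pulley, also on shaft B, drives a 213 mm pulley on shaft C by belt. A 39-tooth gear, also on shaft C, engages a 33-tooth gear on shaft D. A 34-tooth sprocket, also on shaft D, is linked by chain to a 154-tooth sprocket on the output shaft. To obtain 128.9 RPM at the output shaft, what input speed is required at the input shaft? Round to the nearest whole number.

Overall ratio R = 9.8 × 1.1833 × 0.84615 × 4.5294 = 44.445.
Required input speed = output speed × R = 128.9 × 44.445 = 5729 RPM.

5729 RPM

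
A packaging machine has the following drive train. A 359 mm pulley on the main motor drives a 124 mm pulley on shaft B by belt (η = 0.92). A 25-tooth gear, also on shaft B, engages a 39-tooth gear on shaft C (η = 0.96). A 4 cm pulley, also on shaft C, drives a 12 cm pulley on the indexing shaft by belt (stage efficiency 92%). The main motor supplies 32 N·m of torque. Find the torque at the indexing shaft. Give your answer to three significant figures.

belt 124/359 = 0.3454 → τ = 32·0.3454·0.92 = 10.169 N·m
gear mesh 39/25 = 1.56 → τ = 10.169·1.56·0.96 = 15.229 N·m
belt 12/4 = 3 → τ = 15.229·3·0.92 = 42.031 N·m

42.0 N·m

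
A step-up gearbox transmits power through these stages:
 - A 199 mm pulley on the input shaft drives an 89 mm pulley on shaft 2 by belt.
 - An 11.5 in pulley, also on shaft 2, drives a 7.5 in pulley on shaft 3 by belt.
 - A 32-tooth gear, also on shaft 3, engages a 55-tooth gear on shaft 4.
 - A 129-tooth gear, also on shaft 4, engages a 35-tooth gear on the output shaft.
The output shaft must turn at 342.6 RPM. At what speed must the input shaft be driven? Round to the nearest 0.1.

46.6 RPM

Overall ratio R = 0.44724 × 0.65217 × 1.7188 × 0.27132 = 0.13602.
Required input speed = output speed × R = 342.6 × 0.13602 = 46.599 RPM.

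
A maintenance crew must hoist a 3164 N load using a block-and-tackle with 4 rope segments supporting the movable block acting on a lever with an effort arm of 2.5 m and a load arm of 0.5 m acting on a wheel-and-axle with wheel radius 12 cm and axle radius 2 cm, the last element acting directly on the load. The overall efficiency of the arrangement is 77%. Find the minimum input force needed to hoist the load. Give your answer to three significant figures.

34.2 N

Block-and-tackle MA = number of supporting rope parts = 4.
Lever MA = effort arm / load arm = 2.5/0.5 = 5.
Wheel-and-axle MA = R/r = 12/2 = 6.
Combined ideal MA = 4 × 5 × 6 = 120.
Actual MA = 120 × 0.77 = 92.4.
Effort = load / actual MA = 3164 / 92.4 = 34.242 N.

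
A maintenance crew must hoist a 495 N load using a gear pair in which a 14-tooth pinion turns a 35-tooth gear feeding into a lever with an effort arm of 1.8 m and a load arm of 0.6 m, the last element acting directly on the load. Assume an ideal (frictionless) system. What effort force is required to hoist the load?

66 N

Gear pair MA = 35/14 = 2.5.
Lever MA = effort arm / load arm = 1.8/0.6 = 3.
Combined ideal MA = 2.5 × 3 = 7.5.
Effort = load / MA = 495 / 7.5 = 66 N.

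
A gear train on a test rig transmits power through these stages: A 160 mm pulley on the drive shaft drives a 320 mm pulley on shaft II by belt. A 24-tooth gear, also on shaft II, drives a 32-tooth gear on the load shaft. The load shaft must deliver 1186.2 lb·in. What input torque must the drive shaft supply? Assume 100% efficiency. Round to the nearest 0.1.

Overall ratio R = 2 × 1.3333 = 2.6667.
Input torque = output torque / R = 1186.2 / 2.6667 = 444.83 lb·in.

444.8 lb·in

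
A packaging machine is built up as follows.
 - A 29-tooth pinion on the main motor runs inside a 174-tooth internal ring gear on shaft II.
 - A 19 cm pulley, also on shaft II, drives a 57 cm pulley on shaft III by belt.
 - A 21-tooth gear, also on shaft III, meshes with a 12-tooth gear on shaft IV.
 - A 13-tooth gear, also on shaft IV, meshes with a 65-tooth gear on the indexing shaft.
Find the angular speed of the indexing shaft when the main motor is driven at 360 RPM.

7 RPM

the main motor → shaft II (internal gear, 174/29): 360 ÷ 6 = 60 RPM
shaft II → shaft III (belt, 57/19): 60 ÷ 3 = 20 RPM
shaft III → shaft IV (gear mesh, 12/21): 20 ÷ 0.57143 = 35 RPM
shaft IV → the indexing shaft (gear mesh, 65/13): 35 ÷ 5 = 7 RPM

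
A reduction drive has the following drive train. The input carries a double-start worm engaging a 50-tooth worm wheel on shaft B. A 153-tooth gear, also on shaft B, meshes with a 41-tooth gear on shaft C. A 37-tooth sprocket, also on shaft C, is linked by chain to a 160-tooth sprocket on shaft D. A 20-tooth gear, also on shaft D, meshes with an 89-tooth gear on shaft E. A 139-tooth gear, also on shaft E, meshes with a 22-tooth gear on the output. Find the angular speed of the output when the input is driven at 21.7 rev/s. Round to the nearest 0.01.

1.06 rev/s

the input → shaft B (worm, 50/2): 21.7 ÷ 25 = 0.868 rev/s
shaft B → shaft C (gear mesh, 41/153): 0.868 ÷ 0.26797 = 3.2391 rev/s
shaft C → shaft D (chain, 160/37): 3.2391 ÷ 4.3243 = 0.74905 rev/s
shaft D → shaft E (gear mesh, 89/20): 0.74905 ÷ 4.45 = 0.16833 rev/s
shaft E → the output (gear mesh, 22/139): 0.16833 ÷ 0.15827 = 1.0635 rev/s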